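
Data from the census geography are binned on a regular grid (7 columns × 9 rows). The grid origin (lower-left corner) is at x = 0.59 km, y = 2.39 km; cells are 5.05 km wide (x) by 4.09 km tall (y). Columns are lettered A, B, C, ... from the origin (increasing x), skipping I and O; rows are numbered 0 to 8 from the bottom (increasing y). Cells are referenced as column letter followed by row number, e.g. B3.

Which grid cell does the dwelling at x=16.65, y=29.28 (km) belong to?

Column index: ⌊(16.65 − 0.59) / 5.05⌋ = ⌊3.180⌋ = 3 → column D
Row offset from origin: ⌊(29.28 − 2.39) / 4.09⌋ = ⌊6.575⌋ = 6 → row 6

D6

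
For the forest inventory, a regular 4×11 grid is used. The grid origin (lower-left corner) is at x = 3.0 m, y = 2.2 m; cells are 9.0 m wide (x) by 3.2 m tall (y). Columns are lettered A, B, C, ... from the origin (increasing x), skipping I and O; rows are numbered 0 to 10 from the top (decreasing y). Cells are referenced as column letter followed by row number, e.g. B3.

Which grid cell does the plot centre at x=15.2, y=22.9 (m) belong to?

Column index: ⌊(15.2 − 3.0) / 9.0⌋ = ⌊1.356⌋ = 1 → column B
Row offset from origin: ⌊(22.9 − 2.2) / 3.2⌋ = ⌊6.469⌋ = 6 → row 4 (counted from top)

B4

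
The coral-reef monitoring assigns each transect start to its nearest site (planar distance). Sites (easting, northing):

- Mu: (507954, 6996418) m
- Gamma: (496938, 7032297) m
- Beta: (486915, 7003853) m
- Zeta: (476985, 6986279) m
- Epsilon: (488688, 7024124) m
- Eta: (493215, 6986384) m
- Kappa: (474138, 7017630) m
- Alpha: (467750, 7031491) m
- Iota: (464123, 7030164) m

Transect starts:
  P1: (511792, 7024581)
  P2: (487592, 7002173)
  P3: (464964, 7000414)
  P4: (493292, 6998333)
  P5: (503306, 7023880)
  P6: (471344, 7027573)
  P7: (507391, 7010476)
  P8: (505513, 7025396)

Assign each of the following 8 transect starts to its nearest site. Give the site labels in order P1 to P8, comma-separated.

P1 → Gamma (d²=280177972.00)
P2 → Beta (d²=3280729.00)
P3 → Zeta (d²=344302666.00)
P4 → Beta (d²=71136529.00)
P5 → Gamma (d²=111397313.00)
P6 → Alpha (d²=28267560.00)
P7 → Mu (d²=197944333.00)
P8 → Gamma (d²=121154426.00)

Gamma, Beta, Zeta, Beta, Gamma, Alpha, Mu, Gamma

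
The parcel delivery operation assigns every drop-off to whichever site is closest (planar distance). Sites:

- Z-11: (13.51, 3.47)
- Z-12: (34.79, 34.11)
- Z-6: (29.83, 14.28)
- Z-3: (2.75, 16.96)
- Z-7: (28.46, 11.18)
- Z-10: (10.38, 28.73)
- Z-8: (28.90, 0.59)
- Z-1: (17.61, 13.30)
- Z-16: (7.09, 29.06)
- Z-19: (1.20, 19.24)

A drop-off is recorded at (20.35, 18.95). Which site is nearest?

Squared distances to each site:
Z-11: 286.416; Z-12: 438.339; Z-6: 111.679; Z-3: 313.720; Z-7: 126.145; Z-10: 195.049; Z-8: 410.192; Z-1: 39.430; Z-16: 278.040; Z-19: 366.807.
Minimum at Z-1.

Z-1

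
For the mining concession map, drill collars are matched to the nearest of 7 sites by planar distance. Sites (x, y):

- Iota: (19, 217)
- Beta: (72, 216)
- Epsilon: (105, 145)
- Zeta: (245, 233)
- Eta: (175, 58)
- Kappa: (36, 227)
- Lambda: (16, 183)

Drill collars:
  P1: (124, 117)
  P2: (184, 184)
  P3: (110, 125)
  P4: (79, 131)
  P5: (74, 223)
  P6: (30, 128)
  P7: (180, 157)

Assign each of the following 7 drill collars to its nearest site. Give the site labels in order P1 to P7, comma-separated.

Epsilon, Zeta, Epsilon, Epsilon, Beta, Lambda, Epsilon

P1 → Epsilon (d²=1145.00)
P2 → Zeta (d²=6122.00)
P3 → Epsilon (d²=425.00)
P4 → Epsilon (d²=872.00)
P5 → Beta (d²=53.00)
P6 → Lambda (d²=3221.00)
P7 → Epsilon (d²=5769.00)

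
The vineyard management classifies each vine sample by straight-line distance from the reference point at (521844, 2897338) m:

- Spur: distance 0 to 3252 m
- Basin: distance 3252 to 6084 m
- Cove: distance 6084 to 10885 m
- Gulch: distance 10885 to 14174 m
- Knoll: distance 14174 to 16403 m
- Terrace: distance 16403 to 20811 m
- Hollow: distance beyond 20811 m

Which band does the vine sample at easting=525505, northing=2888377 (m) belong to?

Cove

Distance = √((525505−521844)² + (2888377−2897338)²) = √(13402921.000 + 80299521.000) = 9680.002 m.
6084 ≤ 9680.002 < 10885 → Cove.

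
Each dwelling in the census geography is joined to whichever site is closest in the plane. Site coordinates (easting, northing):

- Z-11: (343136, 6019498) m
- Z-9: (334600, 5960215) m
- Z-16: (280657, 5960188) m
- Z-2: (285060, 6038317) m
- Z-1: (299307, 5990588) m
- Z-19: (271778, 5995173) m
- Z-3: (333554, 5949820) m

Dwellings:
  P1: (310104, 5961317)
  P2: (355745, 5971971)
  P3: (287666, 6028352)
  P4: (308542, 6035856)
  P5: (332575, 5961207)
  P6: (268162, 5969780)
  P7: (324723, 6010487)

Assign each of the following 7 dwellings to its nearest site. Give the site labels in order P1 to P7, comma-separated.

P1 → Z-9 (d²=601268420.00)
P2 → Z-9 (d²=585314561.00)
P3 → Z-2 (d²=106092461.00)
P4 → Z-2 (d²=557460845.00)
P5 → Z-9 (d²=5084689.00)
P6 → Z-16 (d²=248131489.00)
P7 → Z-11 (d²=420236690.00)

Z-9, Z-9, Z-2, Z-2, Z-9, Z-16, Z-11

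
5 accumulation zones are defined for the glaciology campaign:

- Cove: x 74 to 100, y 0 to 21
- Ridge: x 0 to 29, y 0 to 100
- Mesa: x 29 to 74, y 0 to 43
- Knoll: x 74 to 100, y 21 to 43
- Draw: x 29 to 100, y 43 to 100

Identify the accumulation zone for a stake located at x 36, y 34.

The point has x = 36 and y = 34.
Only Mesa satisfies 29 ≤ x ≤ 74 and 0 ≤ y ≤ 43.

Mesa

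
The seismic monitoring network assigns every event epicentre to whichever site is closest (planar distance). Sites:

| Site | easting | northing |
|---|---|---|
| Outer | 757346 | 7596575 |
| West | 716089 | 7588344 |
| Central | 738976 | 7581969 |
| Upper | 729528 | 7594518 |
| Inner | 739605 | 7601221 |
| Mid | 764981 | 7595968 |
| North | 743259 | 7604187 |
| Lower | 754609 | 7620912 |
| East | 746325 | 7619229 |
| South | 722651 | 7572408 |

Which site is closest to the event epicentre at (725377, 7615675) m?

Squared distances to each site:
Outer: 1386826961.000; West: 833250505.000; Central: 1321027237.000; Upper: 464849450.000; Inner: 411354100.000; Mid: 1956842665.000; North: 451740068.000; Lower: 881935993.000; East: 451449620.000; South: 1879464365.000.
Minimum at Inner.

Inner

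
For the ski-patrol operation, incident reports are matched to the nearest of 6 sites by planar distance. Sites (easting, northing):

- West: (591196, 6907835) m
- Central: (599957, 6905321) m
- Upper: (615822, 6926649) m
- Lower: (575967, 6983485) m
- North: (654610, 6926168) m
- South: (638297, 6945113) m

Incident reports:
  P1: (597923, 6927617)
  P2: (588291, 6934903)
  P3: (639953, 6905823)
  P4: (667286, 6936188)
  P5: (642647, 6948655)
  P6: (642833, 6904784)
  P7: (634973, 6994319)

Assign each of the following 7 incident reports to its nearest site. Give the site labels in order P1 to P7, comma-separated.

Upper, West, North, North, South, North, South

P1 → Upper (d²=321311225.00)
P2 → West (d²=741115649.00)
P3 → North (d²=628746674.00)
P4 → North (d²=261081376.00)
P5 → South (d²=31468264.00)
P6 → North (d²=595973185.00)
P7 → South (d²=2432279412.00)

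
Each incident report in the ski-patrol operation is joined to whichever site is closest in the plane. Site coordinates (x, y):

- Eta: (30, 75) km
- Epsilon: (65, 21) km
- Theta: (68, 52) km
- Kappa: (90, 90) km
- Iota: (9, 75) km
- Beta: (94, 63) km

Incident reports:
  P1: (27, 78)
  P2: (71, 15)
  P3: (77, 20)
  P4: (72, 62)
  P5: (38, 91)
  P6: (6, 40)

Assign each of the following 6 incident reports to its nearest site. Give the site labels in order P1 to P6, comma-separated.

P1 → Eta (d²=18.00)
P2 → Epsilon (d²=72.00)
P3 → Epsilon (d²=145.00)
P4 → Theta (d²=116.00)
P5 → Eta (d²=320.00)
P6 → Iota (d²=1234.00)

Eta, Epsilon, Epsilon, Theta, Eta, Iota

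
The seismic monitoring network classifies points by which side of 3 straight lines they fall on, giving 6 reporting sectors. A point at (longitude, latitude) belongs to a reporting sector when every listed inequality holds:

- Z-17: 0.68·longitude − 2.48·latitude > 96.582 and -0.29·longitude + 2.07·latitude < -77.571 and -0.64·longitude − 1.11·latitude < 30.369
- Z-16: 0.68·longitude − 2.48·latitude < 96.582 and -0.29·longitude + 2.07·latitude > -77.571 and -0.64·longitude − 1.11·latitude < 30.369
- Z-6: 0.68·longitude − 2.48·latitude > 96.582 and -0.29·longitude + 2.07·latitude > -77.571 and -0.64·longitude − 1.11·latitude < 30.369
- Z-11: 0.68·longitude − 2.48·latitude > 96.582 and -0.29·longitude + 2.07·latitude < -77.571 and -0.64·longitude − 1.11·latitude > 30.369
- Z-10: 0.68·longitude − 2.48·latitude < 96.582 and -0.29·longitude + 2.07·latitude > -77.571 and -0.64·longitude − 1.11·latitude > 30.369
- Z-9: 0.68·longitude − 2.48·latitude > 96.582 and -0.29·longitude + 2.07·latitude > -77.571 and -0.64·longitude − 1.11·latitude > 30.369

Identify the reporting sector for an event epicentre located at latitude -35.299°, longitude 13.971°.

0.68·13.971 − 2.48·-35.299 = 97.042, which is > 96.582
-0.29·13.971 + 2.07·-35.299 = -77.121, which is > -77.571
-0.64·13.971 − 1.11·-35.299 = 30.240, which is < 30.369
This sign pattern matches Z-6.

Z-6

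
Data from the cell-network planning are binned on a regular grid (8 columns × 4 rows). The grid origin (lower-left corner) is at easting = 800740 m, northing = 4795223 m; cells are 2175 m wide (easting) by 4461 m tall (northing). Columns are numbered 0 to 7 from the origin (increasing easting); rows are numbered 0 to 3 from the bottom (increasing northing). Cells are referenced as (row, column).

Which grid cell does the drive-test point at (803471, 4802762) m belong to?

Column index: ⌊(803471 − 800740) / 2175⌋ = ⌊1.256⌋ = 1
Row offset from origin: ⌊(4802762 − 4795223) / 4461⌋ = ⌊1.690⌋ = 1 → row 1

(1, 1)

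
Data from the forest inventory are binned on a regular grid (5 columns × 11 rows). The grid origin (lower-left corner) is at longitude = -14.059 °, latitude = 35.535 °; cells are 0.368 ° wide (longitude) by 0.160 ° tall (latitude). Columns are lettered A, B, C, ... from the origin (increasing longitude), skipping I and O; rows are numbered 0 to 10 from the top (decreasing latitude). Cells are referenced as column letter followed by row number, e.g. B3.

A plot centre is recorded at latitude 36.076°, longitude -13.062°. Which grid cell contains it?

Column index: ⌊(-13.062 − -14.059) / 0.368⌋ = ⌊2.709⌋ = 2 → column C
Row offset from origin: ⌊(36.076 − 35.535) / 0.160⌋ = ⌊3.381⌋ = 3 → row 7 (counted from top)

C7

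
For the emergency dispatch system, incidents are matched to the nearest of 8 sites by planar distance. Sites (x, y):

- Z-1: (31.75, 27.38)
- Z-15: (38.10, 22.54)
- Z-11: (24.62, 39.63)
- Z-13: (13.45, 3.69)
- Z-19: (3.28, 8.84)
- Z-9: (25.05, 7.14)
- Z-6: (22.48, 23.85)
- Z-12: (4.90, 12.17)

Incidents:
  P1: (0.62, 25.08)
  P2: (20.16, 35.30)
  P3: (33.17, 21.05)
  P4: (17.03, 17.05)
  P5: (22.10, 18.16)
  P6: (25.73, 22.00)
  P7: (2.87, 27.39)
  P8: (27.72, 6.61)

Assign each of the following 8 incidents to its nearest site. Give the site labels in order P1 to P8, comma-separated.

Z-12, Z-11, Z-15, Z-6, Z-6, Z-6, Z-12, Z-9

P1 → Z-12 (d²=184.99)
P2 → Z-11 (d²=38.64)
P3 → Z-15 (d²=26.52)
P4 → Z-6 (d²=75.94)
P5 → Z-6 (d²=32.52)
P6 → Z-6 (d²=13.99)
P7 → Z-12 (d²=235.77)
P8 → Z-9 (d²=7.41)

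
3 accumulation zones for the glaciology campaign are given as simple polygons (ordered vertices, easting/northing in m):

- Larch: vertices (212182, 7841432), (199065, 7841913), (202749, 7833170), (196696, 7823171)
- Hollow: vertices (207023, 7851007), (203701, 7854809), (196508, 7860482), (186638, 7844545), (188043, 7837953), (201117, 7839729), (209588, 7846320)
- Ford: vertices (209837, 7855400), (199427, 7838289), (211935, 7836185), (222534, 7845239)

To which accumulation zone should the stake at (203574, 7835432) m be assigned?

Cast a ray rightward from (203574, 7835432). For each polygon, the edges (by vertex number in listed order) whose endpoints lie on opposite sides of northing = 7835432, where each meets that height, and whether that is right or left of the point:
Larch: 2–3 at easting≈201795.9 (left), 4–1 at easting≈207093.8 (right) → 1 crossing.
Hollow: no edge straddles that height → 0 crossings.
Ford: no edge straddles that height → 0 crossings.
Only Larch has an odd count, so the point is inside Larch.

Larch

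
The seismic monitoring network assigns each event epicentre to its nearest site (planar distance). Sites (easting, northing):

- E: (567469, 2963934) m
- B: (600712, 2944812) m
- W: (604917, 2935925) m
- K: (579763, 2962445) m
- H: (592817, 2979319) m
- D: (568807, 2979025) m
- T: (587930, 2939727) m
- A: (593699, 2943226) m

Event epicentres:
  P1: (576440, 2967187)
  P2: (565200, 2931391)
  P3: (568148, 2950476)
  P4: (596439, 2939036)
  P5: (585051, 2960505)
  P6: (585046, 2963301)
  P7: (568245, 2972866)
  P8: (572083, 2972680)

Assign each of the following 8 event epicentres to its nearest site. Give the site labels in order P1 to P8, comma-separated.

K, T, E, A, K, K, D, D

P1 → K (d²=33528893.00)
P2 → T (d²=586141796.00)
P3 → E (d²=181578805.00)
P4 → A (d²=25063700.00)
P5 → K (d²=31726544.00)
P6 → K (d²=28642825.00)
P7 → D (d²=38249125.00)
P8 → D (d²=50991201.00)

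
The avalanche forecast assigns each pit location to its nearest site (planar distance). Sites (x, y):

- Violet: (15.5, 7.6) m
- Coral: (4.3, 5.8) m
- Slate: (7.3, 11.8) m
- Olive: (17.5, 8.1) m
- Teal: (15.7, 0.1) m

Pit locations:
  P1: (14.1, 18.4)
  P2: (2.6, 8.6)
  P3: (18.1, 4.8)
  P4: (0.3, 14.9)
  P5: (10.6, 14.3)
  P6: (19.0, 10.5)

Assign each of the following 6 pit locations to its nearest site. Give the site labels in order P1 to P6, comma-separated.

P1 → Slate (d²=89.80)
P2 → Coral (d²=10.73)
P3 → Olive (d²=11.25)
P4 → Slate (d²=58.61)
P5 → Slate (d²=17.14)
P6 → Olive (d²=8.01)

Slate, Coral, Olive, Slate, Slate, Olive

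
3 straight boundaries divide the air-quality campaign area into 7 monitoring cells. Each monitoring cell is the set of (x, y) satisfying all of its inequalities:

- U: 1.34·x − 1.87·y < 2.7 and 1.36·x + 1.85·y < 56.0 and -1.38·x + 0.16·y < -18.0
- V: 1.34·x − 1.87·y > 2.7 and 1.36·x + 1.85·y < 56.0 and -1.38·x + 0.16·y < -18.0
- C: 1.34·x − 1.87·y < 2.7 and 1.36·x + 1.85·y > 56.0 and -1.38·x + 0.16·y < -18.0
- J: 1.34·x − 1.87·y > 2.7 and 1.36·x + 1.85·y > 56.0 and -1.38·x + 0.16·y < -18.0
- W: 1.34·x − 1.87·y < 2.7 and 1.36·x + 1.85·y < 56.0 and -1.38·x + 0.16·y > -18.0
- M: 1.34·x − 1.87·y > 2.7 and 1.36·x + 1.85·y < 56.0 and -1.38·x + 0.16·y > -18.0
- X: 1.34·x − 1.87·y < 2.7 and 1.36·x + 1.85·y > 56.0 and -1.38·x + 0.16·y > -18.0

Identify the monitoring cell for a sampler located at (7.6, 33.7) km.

1.34·7.6 − 1.87·33.7 = -52.835, which is < 2.7
1.36·7.6 + 1.85·33.7 = 72.681, which is > 56.0
-1.38·7.6 + 0.16·33.7 = -5.096, which is > -18.0
This sign pattern matches X.

X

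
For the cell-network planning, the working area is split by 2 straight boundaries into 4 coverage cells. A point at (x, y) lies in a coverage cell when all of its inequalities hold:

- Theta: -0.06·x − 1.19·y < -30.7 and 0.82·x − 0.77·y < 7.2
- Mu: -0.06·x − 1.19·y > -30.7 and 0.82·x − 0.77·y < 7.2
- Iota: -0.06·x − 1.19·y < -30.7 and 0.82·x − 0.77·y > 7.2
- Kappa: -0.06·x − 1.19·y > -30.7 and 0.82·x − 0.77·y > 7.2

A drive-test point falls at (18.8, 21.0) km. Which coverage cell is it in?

Mu

-0.06·18.8 − 1.19·21.0 = -26.118, which is > -30.7
0.82·18.8 − 0.77·21.0 = -0.754, which is < 7.2
This sign pattern matches Mu.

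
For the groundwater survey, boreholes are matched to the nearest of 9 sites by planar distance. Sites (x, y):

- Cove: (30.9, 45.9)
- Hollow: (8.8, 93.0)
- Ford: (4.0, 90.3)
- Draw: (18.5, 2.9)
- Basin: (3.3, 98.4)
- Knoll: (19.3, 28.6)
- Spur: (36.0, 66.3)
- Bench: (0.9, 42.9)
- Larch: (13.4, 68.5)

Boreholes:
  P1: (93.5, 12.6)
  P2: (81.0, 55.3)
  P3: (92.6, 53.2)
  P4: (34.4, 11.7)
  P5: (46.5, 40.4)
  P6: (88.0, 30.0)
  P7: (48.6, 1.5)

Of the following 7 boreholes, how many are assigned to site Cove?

P1 → Cove
P2 → Spur
P3 → Spur
P4 → Draw
P5 → Cove
P6 → Cove
P7 → Draw
3 of the 7 go to Cove.

3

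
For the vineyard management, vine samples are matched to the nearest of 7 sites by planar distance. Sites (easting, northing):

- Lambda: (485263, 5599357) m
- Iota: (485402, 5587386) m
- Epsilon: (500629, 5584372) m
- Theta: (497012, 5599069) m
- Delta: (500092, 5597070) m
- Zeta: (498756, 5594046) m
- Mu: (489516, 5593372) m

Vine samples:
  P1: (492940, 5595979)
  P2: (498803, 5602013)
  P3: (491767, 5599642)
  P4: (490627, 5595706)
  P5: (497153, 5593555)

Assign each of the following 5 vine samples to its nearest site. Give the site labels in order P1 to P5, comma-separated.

Mu, Theta, Theta, Mu, Zeta

P1 → Mu (d²=18520225.00)
P2 → Theta (d²=11874817.00)
P3 → Theta (d²=27838354.00)
P4 → Mu (d²=6681877.00)
P5 → Zeta (d²=2810690.00)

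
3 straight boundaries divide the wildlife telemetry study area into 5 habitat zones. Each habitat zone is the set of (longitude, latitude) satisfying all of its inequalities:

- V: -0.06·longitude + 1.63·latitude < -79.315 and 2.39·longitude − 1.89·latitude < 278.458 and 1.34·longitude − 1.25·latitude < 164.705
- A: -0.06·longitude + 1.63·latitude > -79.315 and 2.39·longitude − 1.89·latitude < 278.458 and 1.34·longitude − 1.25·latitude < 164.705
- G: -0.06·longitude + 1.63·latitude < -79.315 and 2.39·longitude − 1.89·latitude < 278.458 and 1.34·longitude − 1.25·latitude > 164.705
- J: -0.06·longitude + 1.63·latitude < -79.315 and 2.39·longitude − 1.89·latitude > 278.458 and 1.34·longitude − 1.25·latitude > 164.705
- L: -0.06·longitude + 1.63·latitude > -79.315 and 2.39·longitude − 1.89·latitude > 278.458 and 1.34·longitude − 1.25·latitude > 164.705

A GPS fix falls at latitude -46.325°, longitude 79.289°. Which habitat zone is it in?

-0.06·79.289 + 1.63·-46.325 = -80.267, which is < -79.315
2.39·79.289 − 1.89·-46.325 = 277.055, which is < 278.458
1.34·79.289 − 1.25·-46.325 = 164.154, which is < 164.705
This sign pattern matches V.

V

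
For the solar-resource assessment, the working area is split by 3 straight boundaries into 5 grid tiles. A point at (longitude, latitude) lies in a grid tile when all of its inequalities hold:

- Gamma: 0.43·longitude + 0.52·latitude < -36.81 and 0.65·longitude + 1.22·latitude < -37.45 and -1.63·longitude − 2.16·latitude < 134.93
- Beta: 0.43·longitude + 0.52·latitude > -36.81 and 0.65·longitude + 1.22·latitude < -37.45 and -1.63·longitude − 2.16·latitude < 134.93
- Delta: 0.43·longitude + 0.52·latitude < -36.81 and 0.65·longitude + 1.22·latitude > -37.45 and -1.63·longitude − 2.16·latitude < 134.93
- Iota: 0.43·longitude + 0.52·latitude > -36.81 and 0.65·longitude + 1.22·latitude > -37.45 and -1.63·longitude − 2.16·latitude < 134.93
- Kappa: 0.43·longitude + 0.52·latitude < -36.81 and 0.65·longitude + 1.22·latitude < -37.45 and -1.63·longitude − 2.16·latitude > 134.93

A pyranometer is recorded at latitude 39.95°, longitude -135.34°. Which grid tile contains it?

Gamma

0.43·-135.34 + 0.52·39.95 = -37.422, which is < -36.81
0.65·-135.34 + 1.22·39.95 = -39.232, which is < -37.45
-1.63·-135.34 − 2.16·39.95 = 134.312, which is < 134.93
This sign pattern matches Gamma.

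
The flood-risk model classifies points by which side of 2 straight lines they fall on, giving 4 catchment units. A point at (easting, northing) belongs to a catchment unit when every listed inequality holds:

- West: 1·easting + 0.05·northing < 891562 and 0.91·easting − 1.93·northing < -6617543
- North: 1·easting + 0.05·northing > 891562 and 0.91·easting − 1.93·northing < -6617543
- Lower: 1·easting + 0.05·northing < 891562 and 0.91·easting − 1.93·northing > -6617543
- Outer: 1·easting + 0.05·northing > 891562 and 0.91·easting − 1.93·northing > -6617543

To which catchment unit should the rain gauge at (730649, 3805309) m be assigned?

North

1·730649 + 0.05·3805309 = 920914.450, which is > 891562
0.91·730649 − 1.93·3805309 = -6679355.780, which is < -6617543
This sign pattern matches North.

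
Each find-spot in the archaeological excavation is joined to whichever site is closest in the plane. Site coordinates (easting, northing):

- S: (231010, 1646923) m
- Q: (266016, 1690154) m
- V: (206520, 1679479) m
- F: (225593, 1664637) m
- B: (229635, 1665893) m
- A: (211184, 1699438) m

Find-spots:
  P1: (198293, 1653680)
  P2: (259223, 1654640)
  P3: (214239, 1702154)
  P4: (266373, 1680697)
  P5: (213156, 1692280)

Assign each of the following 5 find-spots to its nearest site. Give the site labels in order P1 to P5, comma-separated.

V, S, A, Q, A

P1 → V (d²=733271930.00)
P2 → S (d²=855525458.00)
P3 → A (d²=16709681.00)
P4 → Q (d²=89562298.00)
P5 → A (d²=55125748.00)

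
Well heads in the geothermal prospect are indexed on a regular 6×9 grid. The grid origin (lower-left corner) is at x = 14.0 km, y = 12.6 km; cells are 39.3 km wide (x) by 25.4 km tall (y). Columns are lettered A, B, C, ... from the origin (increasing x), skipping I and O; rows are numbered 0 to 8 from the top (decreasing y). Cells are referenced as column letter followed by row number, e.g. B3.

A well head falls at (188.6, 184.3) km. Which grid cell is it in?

E2

Column index: ⌊(188.6 − 14.0) / 39.3⌋ = ⌊4.443⌋ = 4 → column E
Row offset from origin: ⌊(184.3 − 12.6) / 25.4⌋ = ⌊6.760⌋ = 6 → row 2 (counted from top)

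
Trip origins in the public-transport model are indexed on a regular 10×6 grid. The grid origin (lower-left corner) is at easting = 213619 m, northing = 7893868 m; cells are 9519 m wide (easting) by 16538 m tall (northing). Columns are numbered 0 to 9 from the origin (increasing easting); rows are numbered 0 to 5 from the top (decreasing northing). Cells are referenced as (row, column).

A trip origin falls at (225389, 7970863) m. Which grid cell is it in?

Column index: ⌊(225389 − 213619) / 9519⌋ = ⌊1.236⌋ = 1
Row offset from origin: ⌊(7970863 − 7893868) / 16538⌋ = ⌊4.656⌋ = 4 → row 1 (counted from top)

(1, 1)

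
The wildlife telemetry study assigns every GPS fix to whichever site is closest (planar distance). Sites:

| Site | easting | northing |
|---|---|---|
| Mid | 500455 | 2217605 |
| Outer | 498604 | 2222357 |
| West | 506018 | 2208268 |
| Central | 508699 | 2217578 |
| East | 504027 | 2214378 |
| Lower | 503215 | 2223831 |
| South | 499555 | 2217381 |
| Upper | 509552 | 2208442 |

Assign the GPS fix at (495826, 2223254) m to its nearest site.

Outer

Squared distances to each site:
Mid: 53338842.000; Outer: 8521893.000; West: 328457060.000; Central: 197931105.000; East: 146039777.000; Lower: 54930250.000; South: 48397570.000; Upper: 407798420.000.
Minimum at Outer.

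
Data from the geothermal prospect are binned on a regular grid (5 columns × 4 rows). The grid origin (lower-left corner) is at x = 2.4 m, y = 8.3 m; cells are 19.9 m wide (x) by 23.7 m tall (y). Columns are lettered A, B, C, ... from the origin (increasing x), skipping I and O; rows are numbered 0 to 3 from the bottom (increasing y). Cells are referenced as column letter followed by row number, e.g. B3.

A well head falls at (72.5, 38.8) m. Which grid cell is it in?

Column index: ⌊(72.5 − 2.4) / 19.9⌋ = ⌊3.523⌋ = 3 → column D
Row offset from origin: ⌊(38.8 − 8.3) / 23.7⌋ = ⌊1.287⌋ = 1 → row 1

D1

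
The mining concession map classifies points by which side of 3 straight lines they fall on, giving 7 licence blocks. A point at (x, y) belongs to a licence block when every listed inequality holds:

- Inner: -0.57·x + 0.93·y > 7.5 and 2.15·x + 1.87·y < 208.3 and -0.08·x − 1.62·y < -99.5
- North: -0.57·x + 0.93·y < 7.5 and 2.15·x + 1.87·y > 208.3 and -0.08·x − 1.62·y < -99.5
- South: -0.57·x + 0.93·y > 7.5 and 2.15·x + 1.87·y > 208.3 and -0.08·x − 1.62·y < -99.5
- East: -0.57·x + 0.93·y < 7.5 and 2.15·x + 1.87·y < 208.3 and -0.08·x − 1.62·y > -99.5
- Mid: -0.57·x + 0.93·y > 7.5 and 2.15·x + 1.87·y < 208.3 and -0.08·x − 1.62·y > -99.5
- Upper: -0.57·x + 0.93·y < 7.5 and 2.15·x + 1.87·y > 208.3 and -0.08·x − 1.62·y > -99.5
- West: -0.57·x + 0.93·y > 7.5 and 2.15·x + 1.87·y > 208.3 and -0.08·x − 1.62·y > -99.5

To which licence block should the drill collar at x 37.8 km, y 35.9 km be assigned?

-0.57·37.8 + 0.93·35.9 = 11.841, which is > 7.5
2.15·37.8 + 1.87·35.9 = 148.403, which is < 208.3
-0.08·37.8 − 1.62·35.9 = -61.182, which is > -99.5
This sign pattern matches Mid.

Mid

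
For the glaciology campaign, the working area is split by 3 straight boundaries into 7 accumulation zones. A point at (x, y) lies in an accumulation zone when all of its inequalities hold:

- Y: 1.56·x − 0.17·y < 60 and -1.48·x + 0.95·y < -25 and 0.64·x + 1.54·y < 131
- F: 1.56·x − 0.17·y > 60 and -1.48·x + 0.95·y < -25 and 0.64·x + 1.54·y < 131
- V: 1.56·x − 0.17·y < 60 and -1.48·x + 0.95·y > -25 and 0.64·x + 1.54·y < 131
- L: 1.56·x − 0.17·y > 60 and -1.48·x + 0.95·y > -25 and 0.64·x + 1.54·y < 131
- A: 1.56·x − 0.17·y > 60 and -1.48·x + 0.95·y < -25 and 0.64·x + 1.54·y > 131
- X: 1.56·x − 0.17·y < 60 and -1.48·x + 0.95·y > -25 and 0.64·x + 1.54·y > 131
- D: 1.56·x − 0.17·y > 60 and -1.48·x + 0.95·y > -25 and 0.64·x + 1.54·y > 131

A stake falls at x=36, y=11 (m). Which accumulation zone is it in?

1.56·36 − 0.17·11 = 54.290, which is < 60
-1.48·36 + 0.95·11 = -42.830, which is < -25
0.64·36 + 1.54·11 = 39.980, which is < 131
This sign pattern matches Y.

Y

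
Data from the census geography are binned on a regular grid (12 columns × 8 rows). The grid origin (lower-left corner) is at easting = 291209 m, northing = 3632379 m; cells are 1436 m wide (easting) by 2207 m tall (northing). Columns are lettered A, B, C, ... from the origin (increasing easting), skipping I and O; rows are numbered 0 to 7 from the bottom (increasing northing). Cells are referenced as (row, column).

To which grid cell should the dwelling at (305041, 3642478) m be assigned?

Column index: ⌊(305041 − 291209) / 1436⌋ = ⌊9.632⌋ = 9 → column K
Row offset from origin: ⌊(3642478 − 3632379) / 2207⌋ = ⌊4.576⌋ = 4 → row 4

(4, K)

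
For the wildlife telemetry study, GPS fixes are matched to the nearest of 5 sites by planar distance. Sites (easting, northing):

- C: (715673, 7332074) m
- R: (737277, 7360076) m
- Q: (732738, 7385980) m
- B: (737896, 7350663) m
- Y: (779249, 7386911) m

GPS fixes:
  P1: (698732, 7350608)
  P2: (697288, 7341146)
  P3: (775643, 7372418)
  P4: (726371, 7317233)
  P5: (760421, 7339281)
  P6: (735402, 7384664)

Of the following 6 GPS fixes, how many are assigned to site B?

1

P1 → C
P2 → C
P3 → Y
P4 → C
P5 → B
P6 → Q
1 of the 6 goes to B.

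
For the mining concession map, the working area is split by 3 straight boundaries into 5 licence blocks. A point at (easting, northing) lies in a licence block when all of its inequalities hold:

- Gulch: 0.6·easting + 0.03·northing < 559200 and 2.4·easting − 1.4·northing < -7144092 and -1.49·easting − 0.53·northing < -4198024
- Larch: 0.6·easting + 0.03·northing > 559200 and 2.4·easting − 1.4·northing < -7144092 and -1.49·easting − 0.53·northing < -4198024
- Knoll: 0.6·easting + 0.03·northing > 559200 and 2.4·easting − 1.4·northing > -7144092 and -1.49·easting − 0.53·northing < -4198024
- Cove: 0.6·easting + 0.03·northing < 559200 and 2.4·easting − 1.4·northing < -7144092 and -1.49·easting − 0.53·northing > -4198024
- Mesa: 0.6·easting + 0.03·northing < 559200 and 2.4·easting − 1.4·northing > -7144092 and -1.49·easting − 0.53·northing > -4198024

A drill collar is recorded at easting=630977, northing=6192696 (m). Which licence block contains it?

Larch

0.6·630977 + 0.03·6192696 = 564367.080, which is > 559200
2.4·630977 − 1.4·6192696 = -7155429.600, which is < -7144092
-1.49·630977 − 0.53·6192696 = -4222284.610, which is < -4198024
This sign pattern matches Larch.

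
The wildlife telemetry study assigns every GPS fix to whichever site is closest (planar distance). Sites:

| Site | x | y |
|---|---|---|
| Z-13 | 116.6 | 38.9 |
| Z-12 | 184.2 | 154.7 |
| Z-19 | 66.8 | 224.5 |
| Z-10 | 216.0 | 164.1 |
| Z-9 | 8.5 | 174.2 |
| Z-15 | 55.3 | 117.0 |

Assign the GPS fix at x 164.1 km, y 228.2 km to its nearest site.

Z-12

Squared distances to each site:
Z-13: 38090.740; Z-12: 5806.260; Z-19: 9480.980; Z-10: 6802.420; Z-9: 27127.360; Z-15: 24202.880.
Minimum at Z-12.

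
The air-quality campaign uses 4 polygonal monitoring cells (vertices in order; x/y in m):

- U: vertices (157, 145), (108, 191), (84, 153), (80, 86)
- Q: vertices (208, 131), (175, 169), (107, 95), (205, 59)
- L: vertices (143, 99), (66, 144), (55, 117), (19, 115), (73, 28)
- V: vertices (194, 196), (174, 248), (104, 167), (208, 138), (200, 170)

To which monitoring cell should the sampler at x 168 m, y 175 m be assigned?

V

Cast a ray rightward from (168, 175). For each polygon, the edges (by vertex number in listed order) whose endpoints lie on opposite sides of y = 175, where each meets that height, and whether that is right or left of the point:
U: 1–2 at x≈125.0 (left), 2–3 at x≈97.9 (left) → 0 crossings.
Q: no edge straddles that height → 0 crossings.
L: no edge straddles that height → 0 crossings.
V: 2–3 at x≈110.9 (left), 5–1 at x≈198.8 (right) → 1 crossing.
Only V has an odd count, so the point is inside V.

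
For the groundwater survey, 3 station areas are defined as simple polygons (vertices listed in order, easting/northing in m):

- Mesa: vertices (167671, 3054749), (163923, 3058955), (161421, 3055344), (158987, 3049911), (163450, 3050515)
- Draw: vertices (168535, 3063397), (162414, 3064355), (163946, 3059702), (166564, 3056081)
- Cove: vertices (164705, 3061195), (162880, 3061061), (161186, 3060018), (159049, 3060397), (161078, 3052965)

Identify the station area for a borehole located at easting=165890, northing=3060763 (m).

Draw

Cast a ray rightward from (165890, 3060763). For each polygon, the edges (by vertex number in listed order) whose endpoints lie on opposite sides of northing = 3060763, where each meets that height, and whether that is right or left of the point:
Mesa: no edge straddles that height → 0 crossings.
Draw: 2–3 at easting≈163596.7 (left), 4–1 at easting≈167825.4 (right) → 1 crossing.
Cove: 2–3 at easting≈162396.0 (left), 5–1 at easting≈164514.6 (left) → 0 crossings.
Only Draw has an odd count, so the point is inside Draw.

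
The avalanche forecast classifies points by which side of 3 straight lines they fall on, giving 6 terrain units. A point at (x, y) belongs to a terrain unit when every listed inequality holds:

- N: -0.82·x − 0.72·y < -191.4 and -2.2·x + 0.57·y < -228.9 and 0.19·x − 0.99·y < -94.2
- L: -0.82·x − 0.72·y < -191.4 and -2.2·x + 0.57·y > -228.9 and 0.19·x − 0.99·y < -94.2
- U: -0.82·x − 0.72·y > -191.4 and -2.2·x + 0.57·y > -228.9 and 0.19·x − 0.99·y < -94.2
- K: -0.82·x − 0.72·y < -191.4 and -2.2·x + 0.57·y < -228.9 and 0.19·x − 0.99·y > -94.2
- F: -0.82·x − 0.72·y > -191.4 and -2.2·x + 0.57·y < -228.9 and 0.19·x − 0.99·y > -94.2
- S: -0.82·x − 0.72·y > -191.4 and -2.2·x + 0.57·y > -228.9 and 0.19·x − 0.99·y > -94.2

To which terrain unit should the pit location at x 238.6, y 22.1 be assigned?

-0.82·238.6 − 0.72·22.1 = -211.564, which is < -191.4
-2.2·238.6 + 0.57·22.1 = -512.323, which is < -228.9
0.19·238.6 − 0.99·22.1 = 23.455, which is > -94.2
This sign pattern matches K.

K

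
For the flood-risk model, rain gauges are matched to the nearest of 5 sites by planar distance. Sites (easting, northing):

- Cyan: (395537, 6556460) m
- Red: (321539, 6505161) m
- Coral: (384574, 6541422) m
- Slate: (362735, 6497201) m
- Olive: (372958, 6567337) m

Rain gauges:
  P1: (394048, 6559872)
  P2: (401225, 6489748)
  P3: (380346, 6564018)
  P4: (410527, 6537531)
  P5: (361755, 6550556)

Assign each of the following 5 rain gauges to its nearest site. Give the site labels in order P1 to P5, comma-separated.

Cyan, Slate, Olive, Cyan, Olive

P1 → Cyan (d²=13858865.00)
P2 → Slate (d²=1537027309.00)
P3 → Olive (d²=65598305.00)
P4 → Cyan (d²=583007141.00)
P5 → Olive (d²=407109170.00)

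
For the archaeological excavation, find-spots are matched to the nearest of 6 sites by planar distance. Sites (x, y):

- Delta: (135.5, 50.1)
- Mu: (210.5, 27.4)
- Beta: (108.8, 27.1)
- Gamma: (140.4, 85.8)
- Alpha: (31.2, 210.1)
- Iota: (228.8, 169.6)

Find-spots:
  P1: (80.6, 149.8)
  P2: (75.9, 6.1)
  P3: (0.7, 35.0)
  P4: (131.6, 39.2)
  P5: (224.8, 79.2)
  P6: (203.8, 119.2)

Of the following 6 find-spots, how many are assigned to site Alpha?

P1 → Alpha
P2 → Beta
P3 → Beta
P4 → Delta
P5 → Mu
P6 → Iota
1 of the 6 goes to Alpha.

1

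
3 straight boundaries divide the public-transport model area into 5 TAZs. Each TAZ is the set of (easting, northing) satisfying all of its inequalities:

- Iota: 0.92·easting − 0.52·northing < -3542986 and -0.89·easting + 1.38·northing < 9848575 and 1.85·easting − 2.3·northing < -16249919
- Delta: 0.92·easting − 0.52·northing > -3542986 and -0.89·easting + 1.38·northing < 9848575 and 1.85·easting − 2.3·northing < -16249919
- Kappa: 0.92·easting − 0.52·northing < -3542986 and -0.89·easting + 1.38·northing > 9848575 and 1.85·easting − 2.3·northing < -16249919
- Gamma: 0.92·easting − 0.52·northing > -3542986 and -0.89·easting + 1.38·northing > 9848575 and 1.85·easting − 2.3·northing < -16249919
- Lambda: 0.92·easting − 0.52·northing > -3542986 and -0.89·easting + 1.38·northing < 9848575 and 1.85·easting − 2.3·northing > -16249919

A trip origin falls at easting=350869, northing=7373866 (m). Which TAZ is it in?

Gamma

0.92·350869 − 0.52·7373866 = -3511610.840, which is > -3542986
-0.89·350869 + 1.38·7373866 = 9863661.670, which is > 9848575
1.85·350869 − 2.3·7373866 = -16310784.150, which is < -16249919
This sign pattern matches Gamma.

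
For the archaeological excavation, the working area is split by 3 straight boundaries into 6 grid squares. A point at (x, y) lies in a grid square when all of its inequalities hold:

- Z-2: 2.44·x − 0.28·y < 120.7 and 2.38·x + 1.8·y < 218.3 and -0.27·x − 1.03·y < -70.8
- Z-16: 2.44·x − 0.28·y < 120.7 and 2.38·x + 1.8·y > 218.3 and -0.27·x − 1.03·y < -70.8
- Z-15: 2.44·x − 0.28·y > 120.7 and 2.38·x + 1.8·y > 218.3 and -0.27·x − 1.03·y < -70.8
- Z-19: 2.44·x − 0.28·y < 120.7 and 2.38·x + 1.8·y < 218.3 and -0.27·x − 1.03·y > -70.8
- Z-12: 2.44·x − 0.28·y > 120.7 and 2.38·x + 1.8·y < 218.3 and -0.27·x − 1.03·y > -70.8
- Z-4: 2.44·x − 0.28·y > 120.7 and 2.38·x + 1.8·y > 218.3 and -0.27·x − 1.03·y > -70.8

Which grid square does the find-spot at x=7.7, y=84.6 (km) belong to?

Z-2

2.44·7.7 − 0.28·84.6 = -4.900, which is < 120.7
2.38·7.7 + 1.8·84.6 = 170.606, which is < 218.3
-0.27·7.7 − 1.03·84.6 = -89.217, which is < -70.8
This sign pattern matches Z-2.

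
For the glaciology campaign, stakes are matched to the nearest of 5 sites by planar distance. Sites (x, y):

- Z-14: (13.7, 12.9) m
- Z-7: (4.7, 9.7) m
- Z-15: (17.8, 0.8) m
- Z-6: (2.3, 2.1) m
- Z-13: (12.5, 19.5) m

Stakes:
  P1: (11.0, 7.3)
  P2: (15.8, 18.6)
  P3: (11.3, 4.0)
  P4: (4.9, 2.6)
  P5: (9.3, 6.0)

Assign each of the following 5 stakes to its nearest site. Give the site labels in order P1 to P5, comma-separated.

P1 → Z-14 (d²=38.65)
P2 → Z-13 (d²=11.70)
P3 → Z-15 (d²=52.49)
P4 → Z-6 (d²=7.01)
P5 → Z-7 (d²=34.85)

Z-14, Z-13, Z-15, Z-6, Z-7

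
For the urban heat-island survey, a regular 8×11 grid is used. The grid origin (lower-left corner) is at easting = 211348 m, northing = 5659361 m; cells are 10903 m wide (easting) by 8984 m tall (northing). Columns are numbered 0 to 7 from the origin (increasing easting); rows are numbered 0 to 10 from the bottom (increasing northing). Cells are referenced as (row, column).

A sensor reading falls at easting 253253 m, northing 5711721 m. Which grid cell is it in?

Column index: ⌊(253253 − 211348) / 10903⌋ = ⌊3.843⌋ = 3
Row offset from origin: ⌊(5711721 − 5659361) / 8984⌋ = ⌊5.828⌋ = 5 → row 5

(5, 3)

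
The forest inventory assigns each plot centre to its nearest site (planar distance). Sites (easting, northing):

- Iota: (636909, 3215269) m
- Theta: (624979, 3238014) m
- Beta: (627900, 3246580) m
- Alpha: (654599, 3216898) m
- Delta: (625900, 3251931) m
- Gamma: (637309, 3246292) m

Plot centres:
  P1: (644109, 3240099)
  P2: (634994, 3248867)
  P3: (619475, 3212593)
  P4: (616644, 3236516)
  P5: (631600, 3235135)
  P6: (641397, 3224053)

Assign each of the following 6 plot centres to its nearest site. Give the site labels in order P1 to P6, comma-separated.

Gamma, Gamma, Iota, Theta, Theta, Iota

P1 → Gamma (d²=84593249.00)
P2 → Gamma (d²=11989850.00)
P3 → Iota (d²=311105332.00)
P4 → Theta (d²=71716229.00)
P5 → Theta (d²=52126282.00)
P6 → Iota (d²=97300800.00)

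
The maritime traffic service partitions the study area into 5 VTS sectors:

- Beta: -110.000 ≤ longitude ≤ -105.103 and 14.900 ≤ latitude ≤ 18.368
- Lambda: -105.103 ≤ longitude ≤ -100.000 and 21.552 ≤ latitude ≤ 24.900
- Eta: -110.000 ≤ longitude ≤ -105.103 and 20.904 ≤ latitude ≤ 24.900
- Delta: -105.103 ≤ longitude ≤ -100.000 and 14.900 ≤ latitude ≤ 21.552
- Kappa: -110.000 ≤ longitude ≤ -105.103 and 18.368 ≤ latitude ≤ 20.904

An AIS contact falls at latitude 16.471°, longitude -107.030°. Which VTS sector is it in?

Beta

The point has longitude = -107.030 and latitude = 16.471.
Only Beta satisfies -110.000 ≤ longitude ≤ -105.103 and 14.900 ≤ latitude ≤ 18.368.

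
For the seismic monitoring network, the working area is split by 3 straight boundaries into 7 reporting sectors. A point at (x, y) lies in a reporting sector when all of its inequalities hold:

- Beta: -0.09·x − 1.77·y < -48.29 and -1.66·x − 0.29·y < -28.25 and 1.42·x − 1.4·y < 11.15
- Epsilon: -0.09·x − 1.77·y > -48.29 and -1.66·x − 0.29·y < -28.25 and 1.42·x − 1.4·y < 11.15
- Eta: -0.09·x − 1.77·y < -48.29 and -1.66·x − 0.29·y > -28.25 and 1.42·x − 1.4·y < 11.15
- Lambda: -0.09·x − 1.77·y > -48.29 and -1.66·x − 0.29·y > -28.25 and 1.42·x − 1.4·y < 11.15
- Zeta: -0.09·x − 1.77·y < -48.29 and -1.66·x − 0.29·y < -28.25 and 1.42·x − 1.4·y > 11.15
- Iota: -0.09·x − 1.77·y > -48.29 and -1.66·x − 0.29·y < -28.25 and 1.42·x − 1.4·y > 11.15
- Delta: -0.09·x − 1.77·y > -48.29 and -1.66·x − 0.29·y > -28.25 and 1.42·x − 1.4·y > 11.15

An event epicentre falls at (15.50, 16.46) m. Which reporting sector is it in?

Epsilon

-0.09·15.50 − 1.77·16.46 = -30.529, which is > -48.29
-1.66·15.50 − 0.29·16.46 = -30.503, which is < -28.25
1.42·15.50 − 1.4·16.46 = -1.034, which is < 11.15
This sign pattern matches Epsilon.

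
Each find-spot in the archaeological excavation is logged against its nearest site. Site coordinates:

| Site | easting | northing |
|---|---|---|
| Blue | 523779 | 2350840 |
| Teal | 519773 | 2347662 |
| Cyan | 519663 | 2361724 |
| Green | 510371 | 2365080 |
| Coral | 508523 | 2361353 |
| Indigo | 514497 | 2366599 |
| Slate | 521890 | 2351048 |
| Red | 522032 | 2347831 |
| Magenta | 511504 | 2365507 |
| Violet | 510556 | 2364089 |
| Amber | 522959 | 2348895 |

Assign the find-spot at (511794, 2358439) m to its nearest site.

Coral

Squared distances to each site:
Blue: 201385026.000; Teal: 179808170.000; Cyan: 72712386.000; Green: 46127810.000; Coral: 19190837.000; Indigo: 73891809.000; Slate: 156556097.000; Red: 217346308.000; Magenta: 50040724.000; Violet: 33455144.000; Amber: 215745161.000.
Minimum at Coral.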